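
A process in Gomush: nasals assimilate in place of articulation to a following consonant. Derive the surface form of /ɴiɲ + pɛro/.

/ɲ/ is a voiced palatal nasal. The following trigger /p/ is bilabial, so /ɲ/ must become bilabial as well.
The voiced bilabial nasal is [m], so /ɲ/ → [m].

[ɴimpɛro]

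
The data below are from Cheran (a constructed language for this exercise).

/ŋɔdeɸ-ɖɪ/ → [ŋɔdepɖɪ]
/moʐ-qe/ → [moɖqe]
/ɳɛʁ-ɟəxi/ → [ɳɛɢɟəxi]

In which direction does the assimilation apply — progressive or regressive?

Comparing underlying and surface forms, /ɸ/ → [p] is the alternation; the neighbouring /ɖ/ is constant.
The change fricative → stop matches the manner of the following /ɖ/, identifying this as manner assimilation.
The same holds elsewhere in the data: /ʐ/ → [ɖ] before /q/ (fricative → stop, matching a stop); /ʁ/ → [ɢ] before /ɟ/ (fricative → stop, matching a stop) — only manner changes, and always toward the following segment.
The trigger is the following segment, so the direction is regressive (anticipatory).

regressive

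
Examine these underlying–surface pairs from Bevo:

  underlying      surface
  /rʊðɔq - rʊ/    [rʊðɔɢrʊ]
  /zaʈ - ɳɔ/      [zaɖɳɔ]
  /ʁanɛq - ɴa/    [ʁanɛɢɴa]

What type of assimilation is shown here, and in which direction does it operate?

regressive voicing assimilation

Underlying /q/ is realised as [ɢ] next to /r/; /r/ itself does not change.
/q/ is voiceless while /r/ is voiced; the output [ɢ] is voiced, matching the trigger — so the feature that spreads is voicing.
Place and manner are unchanged, so the assimilation is partial, not total.
The other alternating forms pattern the same way: /ʈ/ → [ɖ] before /ɳ/ (voiceless → voiced, matching voiced); /q/ → [ɢ] before /ɴ/ (voiceless → voiced, matching voiced) — only voicing changes, and always toward the following segment.
Since the segment that changes precedes the conditioning segment, the assimilation is regressive.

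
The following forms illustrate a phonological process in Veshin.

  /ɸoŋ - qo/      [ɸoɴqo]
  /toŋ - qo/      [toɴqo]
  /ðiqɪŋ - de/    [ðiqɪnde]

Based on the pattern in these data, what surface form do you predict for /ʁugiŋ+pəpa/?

The data show regressive place assimilation: /ŋ/ → [ɴ] before /q/; /ŋ/ → [n] before /d/. In each pair only place changes, matching the following consonant, while manner and voice stay constant.
The rule targets /ŋ/ (voiced velar nasal), which sits before the trigger /p/ (bilabial).
The voiced bilabial nasal is [m], so /ŋ/ → [m].

[ʁugimpəpa]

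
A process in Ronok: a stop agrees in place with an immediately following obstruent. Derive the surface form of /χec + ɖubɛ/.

The rule targets /c/ (voiceless palatal stop), which sits before the trigger /ɖ/ (retroflex).
The voiceless retroflex stop is [ʈ], so /c/ → [ʈ].

[χeʈɖubɛ]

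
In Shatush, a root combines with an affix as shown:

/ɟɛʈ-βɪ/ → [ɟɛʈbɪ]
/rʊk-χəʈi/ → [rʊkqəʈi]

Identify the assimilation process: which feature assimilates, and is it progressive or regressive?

progressive manner assimilation

Underlying /β/ is realised as [b] next to /ʈ/; /ʈ/ itself does not change.
The change fricative → stop matches the manner of the preceding /ʈ/, identifying this as manner assimilation.
Place and voice are unchanged, so the assimilation is partial, not total.
The other alternating form patterns the same way: /χ/ → [q] after /k/ (fricative → stop, matching a stop) — only manner changes, and always toward the preceding segment.
The trigger is the preceding segment, so the direction is progressive (perseverative).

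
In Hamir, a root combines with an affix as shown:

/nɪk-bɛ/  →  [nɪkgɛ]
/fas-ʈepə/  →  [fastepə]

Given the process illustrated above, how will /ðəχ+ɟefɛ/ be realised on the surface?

[ðəχɢefɛ]

The data show progressive place assimilation: /b/ → [g] after /k/; /ʈ/ → [t] after /s/. In each pair only place changes, matching the preceding consonant, while manner and voice stay constant.
The rule targets /ɟ/ (voiced palatal stop), which sits after the trigger /χ/ (uvular).
Changing only its place to uvular gives [ɢ] — the voiced uvular stop.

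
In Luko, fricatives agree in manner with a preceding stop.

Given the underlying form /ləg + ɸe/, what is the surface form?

The rule targets /ɸ/ (voiceless bilabial fricative), which sits after the trigger /g/ (stop).
A voiceless bilabial stop is [p], so the surface segment is [p].

[ləgpe]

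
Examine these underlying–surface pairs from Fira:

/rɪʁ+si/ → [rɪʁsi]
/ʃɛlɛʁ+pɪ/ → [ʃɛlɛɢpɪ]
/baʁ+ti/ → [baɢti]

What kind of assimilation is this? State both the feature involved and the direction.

The segment that alternates is /ʁ/, which surfaces as [ɢ] when adjacent to /p/.
The change fricative → stop matches the manner of the following /p/, identifying this as manner assimilation.
Place and voice are unchanged, so the assimilation is partial, not total.
The other alternating form patterns the same way: /ʁ/ → [ɢ] before /t/ (fricative → stop, matching a stop) — only manner changes, and always toward the following segment.
Nothing changes in [rɪʁsi]: there the adjacent consonants already agree in manner (/ʁ/ and /s/ are both fricatives), so this form is consistent with the same rule.
Since the segment that changes precedes the conditioning segment, the assimilation is regressive.

regressive manner assimilation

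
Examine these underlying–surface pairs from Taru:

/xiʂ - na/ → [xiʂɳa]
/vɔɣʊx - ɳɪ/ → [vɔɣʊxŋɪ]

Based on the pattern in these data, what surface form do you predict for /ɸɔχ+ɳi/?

[ɸɔχɴi]

The data show progressive place assimilation: /n/ → [ɳ] after /ʂ/; /ɳ/ → [ŋ] after /x/. In each pair only place changes, matching the preceding consonant, while manner and voice stay constant.
The rule targets /ɳ/ (voiced retroflex nasal), which sits after the trigger /χ/ (uvular).
The voiced uvular nasal is [ɴ], so /ɳ/ → [ɴ].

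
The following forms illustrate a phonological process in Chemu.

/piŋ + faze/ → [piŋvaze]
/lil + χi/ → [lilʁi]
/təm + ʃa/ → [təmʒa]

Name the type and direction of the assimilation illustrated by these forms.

progressive voicing assimilation

The segment that alternates is /f/, which surfaces as [v] when adjacent to /ŋ/.
The change voiceless → voiced matches the voicing of the preceding /ŋ/, identifying this as voicing assimilation.
Place and manner are unchanged, so the assimilation is partial, not total.
Checking the remaining alternations: /χ/ → [ʁ] after /l/ (voiceless → voiced, matching voiced); /ʃ/ → [ʒ] after /m/ (voiceless → voiced, matching voiced) — only voicing changes, and always toward the preceding segment.
Since the segment that changes follows the conditioning segment, the assimilation is progressive.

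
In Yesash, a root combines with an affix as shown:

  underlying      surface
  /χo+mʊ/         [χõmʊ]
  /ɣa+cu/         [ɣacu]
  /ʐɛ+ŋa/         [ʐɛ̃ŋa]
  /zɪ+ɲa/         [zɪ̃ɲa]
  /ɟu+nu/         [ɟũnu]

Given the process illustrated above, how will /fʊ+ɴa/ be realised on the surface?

[fʊ̃ɴa]

The data show regressive nasality assimilation (vowel nasalisation): /o/ → [õ] before /m/; /ɛ/ → [ɛ̃] before /ŋ/; /ɪ/ → [ɪ̃] before /ɲ/; /u/ → [ũ] before /n/ — a vowel is nasalised by an immediately following nasal consonant.
No change occurs in [ɣacu] because the vowel at the boundary is adjacent to an oral consonant, not a nasal (/a/ next to /c/).
The vowel /ʊ/ is adjacent to the following nasal /ɴ/, so it acquires [+nasal] and surfaces as [ʊ̃].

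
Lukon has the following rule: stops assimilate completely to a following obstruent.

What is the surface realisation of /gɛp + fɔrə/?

/p/ is the segment targeted by the rule; it sits immediately before /f/, so it assimilates completely and surfaces as [f].

[gɛffɔrə]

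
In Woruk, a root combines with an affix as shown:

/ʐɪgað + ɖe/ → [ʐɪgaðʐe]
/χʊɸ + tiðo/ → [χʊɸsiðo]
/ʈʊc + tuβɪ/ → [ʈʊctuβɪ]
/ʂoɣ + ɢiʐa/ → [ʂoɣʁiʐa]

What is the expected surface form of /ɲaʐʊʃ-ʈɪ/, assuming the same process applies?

[ɲaʐʊʃʂɪ]

The data show progressive manner assimilation: /ɖ/ → [ʐ] after /ð/; /t/ → [s] after /ɸ/; /ɢ/ → [ʁ] after /ɣ/. In each pair only manner changes, matching the preceding consonant, while place and voice stay constant.
Nothing changes in [ʈʊctuβɪ]: there the adjacent consonants already agree in manner (/t/ and /c/ are both stops), so this form is consistent with the same rule.
/ʈ/ is a voiceless retroflex stop. The preceding trigger /ʃ/ is a fricative, so /ʈ/ must become a fricative as well.
A voiceless retroflex fricative is [ʂ], so the surface segment is [ʂ].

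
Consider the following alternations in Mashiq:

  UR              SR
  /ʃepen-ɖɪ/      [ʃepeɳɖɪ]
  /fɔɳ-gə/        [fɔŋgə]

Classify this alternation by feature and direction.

Comparing underlying and surface forms, /n/ → [ɳ] is the alternation; the neighbouring /ɖ/ is constant.
/n/ is alveolar while /ɖ/ is retroflex; the output [ɳ] is retroflex, matching the trigger — so the feature that spreads is place.
Manner and voice are unchanged, so the assimilation is partial, not total.
The other alternating form patterns the same way: /ɳ/ → [ŋ] before /g/ (retroflex → velar, matching velar) — only place changes, and always toward the following segment.
The trigger is the following segment, so the direction is regressive (anticipatory).

regressive place assimilation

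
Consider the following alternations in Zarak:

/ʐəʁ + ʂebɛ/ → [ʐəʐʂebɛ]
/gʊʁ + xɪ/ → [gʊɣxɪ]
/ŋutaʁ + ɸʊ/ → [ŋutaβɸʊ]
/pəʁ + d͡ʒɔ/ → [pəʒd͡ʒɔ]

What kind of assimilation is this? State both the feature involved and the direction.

The segment that alternates is /ʁ/, which surfaces as [ʐ] when adjacent to /ʂ/.
The change uvular → retroflex matches the place of the following /ʂ/, identifying this as place assimilation.
Manner and voice are unchanged, so the assimilation is partial, not total.
Checking the remaining alternations: /ʁ/ → [ɣ] before /x/ (uvular → velar, matching velar); /ʁ/ → [β] before /ɸ/ (uvular → bilabial, matching bilabial); /ʁ/ → [ʒ] before /d͡ʒ/ (uvular → postalveolar, matching postalveolar) — only place changes, and always toward the following segment.
The trigger is the following segment, so the direction is regressive (anticipatory).

regressive place assimilation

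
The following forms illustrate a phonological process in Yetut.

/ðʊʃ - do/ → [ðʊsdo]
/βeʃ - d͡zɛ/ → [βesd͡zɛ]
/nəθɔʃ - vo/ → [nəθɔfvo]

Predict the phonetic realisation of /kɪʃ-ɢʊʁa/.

[kɪχɢʊʁa]

The data show regressive place assimilation: /ʃ/ → [s] before /d/; /ʃ/ → [s] before /d͡z/; /ʃ/ → [f] before /v/. In each pair only place changes, matching the following consonant, while manner and voice stay constant.
/ʃ/ is a voiceless postalveolar fricative. The following trigger /ɢ/ is uvular, so /ʃ/ must become uvular as well.
Changing only its place to uvular gives [χ] — the voiceless uvular fricative.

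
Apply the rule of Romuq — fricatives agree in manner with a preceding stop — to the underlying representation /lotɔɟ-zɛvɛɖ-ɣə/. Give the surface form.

[lotɔɟdɛvɛɖgə]

/z/ is a voiced alveolar fricative. The preceding trigger /ɟ/ is a stop, so /z/ must become a stop as well.
Changing only its manner to stop gives [d] — the voiced alveolar stop.
The same rule applies at the second boundary: /ɣ/ → [g] next to /ɖ/.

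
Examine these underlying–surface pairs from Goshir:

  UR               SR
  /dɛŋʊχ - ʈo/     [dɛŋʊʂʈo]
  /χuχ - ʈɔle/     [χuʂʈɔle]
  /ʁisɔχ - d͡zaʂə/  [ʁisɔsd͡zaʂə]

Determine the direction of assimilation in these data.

The segment that alternates is /χ/, which surfaces as [ʂ] when adjacent to /ʈ/.
/χ/ is uvular while /ʈ/ is retroflex; the output [ʂ] is retroflex, matching the trigger — so the feature that spreads is place.
Checking the remaining alternation: /χ/ → [s] before /d͡z/ (uvular → alveolar, matching alveolar) — only place changes, and always toward the following segment.
Since the segment that changes precedes the conditioning segment, the assimilation is regressive.

regressive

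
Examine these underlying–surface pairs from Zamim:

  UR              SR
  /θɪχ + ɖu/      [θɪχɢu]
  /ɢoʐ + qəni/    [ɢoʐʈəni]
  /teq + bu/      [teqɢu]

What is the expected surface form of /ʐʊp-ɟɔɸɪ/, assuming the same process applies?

The data show progressive place assimilation: /ɖ/ → [ɢ] after /χ/; /q/ → [ʈ] after /ʐ/; /b/ → [ɢ] after /q/. In each pair only place changes, matching the preceding consonant, while manner and voice stay constant.
/ɟ/ is a voiced palatal stop. The preceding trigger /p/ is bilabial, so /ɟ/ must become bilabial as well.
Changing only its place to bilabial gives [b] — the voiced bilabial stop.

[ʐʊpbɔɸɪ]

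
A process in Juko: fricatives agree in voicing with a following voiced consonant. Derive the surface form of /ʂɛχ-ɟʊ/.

/χ/ is a voiceless uvular fricative. The following trigger /ɟ/ is voiced, so /χ/ must become voiced as well.
The voiced uvular fricative is [ʁ], so /χ/ → [ʁ].

[ʂɛʁɟʊ]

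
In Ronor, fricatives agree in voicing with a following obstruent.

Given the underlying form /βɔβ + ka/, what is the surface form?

[βɔɸka]

The rule targets /β/ (voiced bilabial fricative), which sits before the trigger /k/ (voiceless).
The voiceless bilabial fricative is [ɸ], so /β/ → [ɸ].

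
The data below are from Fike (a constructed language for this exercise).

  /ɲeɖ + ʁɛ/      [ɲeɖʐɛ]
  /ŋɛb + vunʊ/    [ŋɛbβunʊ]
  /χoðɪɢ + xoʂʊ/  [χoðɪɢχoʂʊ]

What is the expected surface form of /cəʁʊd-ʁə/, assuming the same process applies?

The data show progressive place assimilation: /ʁ/ → [ʐ] after /ɖ/; /v/ → [β] after /b/; /x/ → [χ] after /ɢ/. In each pair only place changes, matching the preceding consonant, while manner and voice stay constant.
/ʁ/ is a voiced uvular fricative. The preceding trigger /d/ is alveolar, so /ʁ/ must become alveolar as well.
Changing only its place to alveolar gives [z] — the voiced alveolar fricative.

[cəʁʊdzə]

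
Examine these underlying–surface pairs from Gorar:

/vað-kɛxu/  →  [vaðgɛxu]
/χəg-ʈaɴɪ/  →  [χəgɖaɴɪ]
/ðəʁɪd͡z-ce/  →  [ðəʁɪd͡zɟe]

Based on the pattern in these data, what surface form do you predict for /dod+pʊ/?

[dodbʊ]

The data show progressive voicing assimilation: /k/ → [g] after /ð/; /ʈ/ → [ɖ] after /g/; /c/ → [ɟ] after /d͡z/. In each pair only voicing changes, matching the preceding consonant, while place and manner stay constant.
/p/ is a voiceless bilabial stop. The preceding trigger /d/ is voiced, so /p/ must become voiced as well.
A voiced bilabial stop is [b], so the surface segment is [b].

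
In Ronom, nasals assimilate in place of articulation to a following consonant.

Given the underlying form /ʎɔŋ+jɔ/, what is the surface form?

[ʎɔɲjɔ]

/ŋ/ is a voiced velar nasal. The following trigger /j/ is palatal, so /ŋ/ must become palatal as well.
Changing only its place to palatal gives [ɲ] — the voiced palatal nasal.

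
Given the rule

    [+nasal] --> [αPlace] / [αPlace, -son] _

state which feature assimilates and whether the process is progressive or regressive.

The shared variable α links the value of the place features (abbreviated [Place]) on the target to the same value on the neighbouring segment, so place is the feature that assimilates.
Since the environment is written before the underscore, the trigger precedes the target; the direction is progressive.

progressive place assimilation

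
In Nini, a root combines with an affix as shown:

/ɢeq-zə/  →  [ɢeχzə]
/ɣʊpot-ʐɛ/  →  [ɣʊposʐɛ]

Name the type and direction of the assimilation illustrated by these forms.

regressive manner assimilation

Comparing underlying and surface forms, /q/ → [χ] is the alternation; the neighbouring /z/ is constant.
The change stop → fricative matches the manner of the following /z/, identifying this as manner assimilation.
Place and voice are unchanged, so the assimilation is partial, not total.
The same holds elsewhere in the data: /t/ → [s] before /ʐ/ (stop → fricative, matching a fricative) — only manner changes, and always toward the following segment.
Since the segment that changes precedes the conditioning segment, the assimilation is regressive.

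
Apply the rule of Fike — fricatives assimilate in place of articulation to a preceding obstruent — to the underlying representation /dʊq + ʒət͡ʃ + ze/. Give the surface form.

The rule targets /ʒ/ (voiced postalveolar fricative), which sits after the trigger /q/ (uvular).
The voiced uvular fricative is [ʁ], so /ʒ/ → [ʁ].
At the second juncture, /z/ likewise becomes [ʒ] adjacent to /t͡ʃ/.

[dʊqʁət͡ʃʒe]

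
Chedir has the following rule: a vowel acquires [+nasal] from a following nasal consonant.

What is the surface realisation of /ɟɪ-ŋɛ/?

The vowel /ɪ/ is adjacent to the following nasal /ŋ/, so it acquires [+nasal] and surfaces as [ɪ̃].

[ɟɪ̃ŋɛ]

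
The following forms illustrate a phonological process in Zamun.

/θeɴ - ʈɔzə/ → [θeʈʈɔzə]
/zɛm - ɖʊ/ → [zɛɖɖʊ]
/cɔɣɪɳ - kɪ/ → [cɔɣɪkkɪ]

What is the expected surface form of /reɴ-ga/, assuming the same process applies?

The data show regressive total assimilation (/ɴ/ → [ʈ] before /ʈ/; /m/ → [ɖ] before /ɖ/; /ɳ/ → [k] before /k/): in every case the target segment becomes identical to its following neighbour, copying more than a single feature.
/ɴ/ is the segment targeted by the rule; it sits immediately before /g/, so it assimilates completely and surfaces as [g].

[regga]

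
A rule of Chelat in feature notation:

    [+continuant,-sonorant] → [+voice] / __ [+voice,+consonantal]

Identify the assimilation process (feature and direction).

regressive voicing assimilation

The structural change is [+voice], and the conditioning segment [+voice,+consonantal] (a voiced consonant) is itself voiced, so the target comes to share the voicing of its neighbour — voicing assimilation.
The conditioning segment sits to the right of the focus bar, meaning the trigger follows the segment that changes — regressive assimilation.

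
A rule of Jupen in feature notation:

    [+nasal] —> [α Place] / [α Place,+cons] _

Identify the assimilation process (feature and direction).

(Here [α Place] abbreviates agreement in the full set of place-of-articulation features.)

progressive place assimilation

The shared variable α links the value of the place features (abbreviated [Place]) on the target to the same value on the neighbouring segment, so place is the feature that assimilates.
Since the environment is written before the underscore, the trigger precedes the target; the direction is progressive.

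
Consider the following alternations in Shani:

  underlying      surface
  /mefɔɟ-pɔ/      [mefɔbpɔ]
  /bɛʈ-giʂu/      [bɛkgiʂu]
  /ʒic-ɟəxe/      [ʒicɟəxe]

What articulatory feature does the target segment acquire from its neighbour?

Comparing underlying and surface forms, /ɟ/ → [b] is the alternation; the neighbouring /p/ is constant.
The change palatal → bilabial matches the place of the following /p/, identifying this as place assimilation.
Checking the remaining alternation: /ʈ/ → [k] before /g/ (retroflex → velar, matching velar) — only place changes, and always toward the following segment.
Nothing changes in [ʒicɟəxe]: there the adjacent consonants already agree in place (/c/ and /ɟ/ are both palatal), so this form is consistent with the same rule.

place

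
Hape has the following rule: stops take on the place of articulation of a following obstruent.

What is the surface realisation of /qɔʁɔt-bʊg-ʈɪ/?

The rule targets /t/ (voiceless alveolar stop), which sits before the trigger /b/ (bilabial).
The voiceless bilabial stop is [p], so /t/ → [p].
The same rule applies at the second boundary: /g/ → [ɖ] next to /ʈ/.

[qɔʁɔpbʊɖʈɪ]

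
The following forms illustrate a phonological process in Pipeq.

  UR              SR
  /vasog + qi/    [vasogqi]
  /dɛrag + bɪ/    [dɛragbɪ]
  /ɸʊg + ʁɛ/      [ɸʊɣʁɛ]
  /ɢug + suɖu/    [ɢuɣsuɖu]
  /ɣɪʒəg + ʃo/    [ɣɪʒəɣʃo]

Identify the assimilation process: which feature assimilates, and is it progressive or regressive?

regressive manner assimilation

The segment that alternates is /g/, which surfaces as [ɣ] when adjacent to /ʁ/.
/g/ is a stop while /ʁ/ is a fricative; the output [ɣ] is a fricative, matching the trigger — so the feature that spreads is manner.
Place and voice are unchanged, so the assimilation is partial, not total.
Checking the remaining alternations: /g/ → [ɣ] before /s/ (stop → fricative, matching a fricative); /g/ → [ɣ] before /ʃ/ (stop → fricative, matching a fricative) — only manner changes, and always toward the following segment.
Nothing changes in [vasogqi], [dɛragbɪ]: there the adjacent consonants already agree in manner (/g/ and /q/ are both stops; /g/ and /b/ are both stops), so these forms are consistent with the same rule.
The trigger is the following segment, so the direction is regressive (anticipatory).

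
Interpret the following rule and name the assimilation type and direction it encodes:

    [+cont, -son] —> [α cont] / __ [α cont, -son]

The shared variable α links the value of [cont] on the target to that of the neighbouring obstruent. [cont] distinguishes stops from fricatives — a manner-of-articulation feature — so this is manner assimilation.
Since the environment is written after the underscore, the trigger follows the target; the direction is regressive.

regressive manner assimilation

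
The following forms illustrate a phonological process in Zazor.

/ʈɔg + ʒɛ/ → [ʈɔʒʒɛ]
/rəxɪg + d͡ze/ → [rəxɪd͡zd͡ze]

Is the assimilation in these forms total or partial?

Comparing underlying and surface forms, /g/ → [ʒ] is the alternation; the neighbouring /ʒ/ is constant.
The output [ʒ] is identical to the trigger /ʒ/ — every feature (place, manner, voicing) has been copied — so this is total assimilation.
The remaining alternation confirms this: /g/ → [d͡z] before /d͡z/ — in each case the output is a copy of the following consonant.

total assimilation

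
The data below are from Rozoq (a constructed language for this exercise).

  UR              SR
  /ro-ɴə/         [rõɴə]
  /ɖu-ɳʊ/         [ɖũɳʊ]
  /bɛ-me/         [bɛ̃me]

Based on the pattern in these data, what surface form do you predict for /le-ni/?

[lẽni]

The data show regressive nasality assimilation (vowel nasalisation): /o/ → [õ] before /ɴ/; /u/ → [ũ] before /ɳ/; /ɛ/ → [ɛ̃] before /m/ — a vowel is nasalised by an immediately following nasal consonant.
/e/ sits next to the nasal /n/ and is therefore nasalised to [ẽ].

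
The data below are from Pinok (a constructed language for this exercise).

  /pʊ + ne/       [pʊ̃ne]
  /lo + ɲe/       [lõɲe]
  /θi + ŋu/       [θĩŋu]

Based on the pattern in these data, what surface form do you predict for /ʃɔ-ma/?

[ʃɔ̃ma]

The data show regressive nasality assimilation (vowel nasalisation): /ʊ/ → [ʊ̃] before /n/; /o/ → [õ] before /ɲ/; /i/ → [ĩ] before /ŋ/ — a vowel is nasalised by an immediately following nasal consonant.
The vowel /ɔ/ is adjacent to the following nasal /m/, so it acquires [+nasal] and surfaces as [ɔ̃].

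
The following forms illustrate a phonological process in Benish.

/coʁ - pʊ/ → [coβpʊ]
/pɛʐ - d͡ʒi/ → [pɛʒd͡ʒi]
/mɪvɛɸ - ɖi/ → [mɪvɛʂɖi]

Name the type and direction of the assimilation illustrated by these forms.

Underlying /ʁ/ is realised as [β] next to /p/; /p/ itself does not change.
The change uvular → bilabial matches the place of the following /p/, identifying this as place assimilation.
Manner and voice are unchanged, so the assimilation is partial, not total.
Checking the remaining alternations: /ʐ/ → [ʒ] before /d͡ʒ/ (retroflex → postalveolar, matching postalveolar); /ɸ/ → [ʂ] before /ɖ/ (bilabial → retroflex, matching retroflex) — only place changes, and always toward the following segment.
The trigger is the following segment, so the direction is regressive (anticipatory).

regressive place assimilation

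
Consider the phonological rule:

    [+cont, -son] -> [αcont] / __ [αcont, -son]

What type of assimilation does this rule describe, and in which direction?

regressive manner assimilation

The shared variable α links the value of [cont] on the target to that of the neighbouring obstruent. [cont] distinguishes stops from fricatives — a manner-of-articulation feature — so this is manner assimilation.
The conditioning segment sits to the right of the focus bar, meaning the trigger follows the segment that changes — regressive assimilation.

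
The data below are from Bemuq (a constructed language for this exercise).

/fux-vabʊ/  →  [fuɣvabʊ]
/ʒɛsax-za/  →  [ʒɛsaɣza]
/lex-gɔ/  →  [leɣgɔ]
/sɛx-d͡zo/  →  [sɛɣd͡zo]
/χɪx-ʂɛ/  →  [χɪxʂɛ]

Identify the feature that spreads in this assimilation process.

Comparing underlying and surface forms, /x/ → [ɣ] is the alternation; the neighbouring /v/ is constant.
/x/ is voiceless while /v/ is voiced; the output [ɣ] is voiced, matching the trigger — so the feature that spreads is voicing.
The other alternating forms pattern the same way: /x/ → [ɣ] before /z/ (voiceless → voiced, matching voiced); /x/ → [ɣ] before /g/ (voiceless → voiced, matching voiced); /x/ → [ɣ] before /d͡z/ (voiceless → voiced, matching voiced) — only voicing changes, and always toward the following segment.
No alternation appears in [χɪxʂɛ]: there the adjacent consonants already agree in voicing (/x/ and /ʂ/ are both voiceless), so this form is consistent with the same rule.

voicing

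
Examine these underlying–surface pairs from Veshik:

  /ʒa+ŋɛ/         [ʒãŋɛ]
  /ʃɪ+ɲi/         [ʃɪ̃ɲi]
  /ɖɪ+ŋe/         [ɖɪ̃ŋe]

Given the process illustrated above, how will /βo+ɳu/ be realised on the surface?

The data show regressive nasality assimilation (vowel nasalisation): /a/ → [ã] before /ŋ/; /ɪ/ → [ɪ̃] before /ɲ/; /ɪ/ → [ɪ̃] before /ŋ/ — a vowel is nasalised by an immediately following nasal consonant.
The vowel /o/ is adjacent to the following nasal /ɳ/, so it acquires [+nasal] and surfaces as [õ].

[βõɳu]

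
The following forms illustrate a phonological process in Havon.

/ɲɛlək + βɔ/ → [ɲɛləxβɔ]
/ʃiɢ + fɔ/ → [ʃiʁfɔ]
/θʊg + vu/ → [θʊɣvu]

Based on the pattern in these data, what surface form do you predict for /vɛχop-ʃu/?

The data show regressive manner assimilation: /k/ → [x] before /β/; /ɢ/ → [ʁ] before /f/; /g/ → [ɣ] before /v/. In each pair only manner changes, matching the following consonant, while place and voice stay constant.
The rule targets /p/ (voiceless bilabial stop), which sits before the trigger /ʃ/ (fricative).
The voiceless bilabial fricative is [ɸ], so /p/ → [ɸ].

[vɛχoɸʃu]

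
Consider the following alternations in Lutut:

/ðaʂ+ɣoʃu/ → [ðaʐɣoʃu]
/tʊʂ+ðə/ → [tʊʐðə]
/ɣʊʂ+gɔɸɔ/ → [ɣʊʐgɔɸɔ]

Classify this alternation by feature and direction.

Underlying /ʂ/ is realised as [ʐ] next to /ɣ/; /ɣ/ itself does not change.
The change voiceless → voiced matches the voicing of the following /ɣ/, identifying this as voicing assimilation.
Place and manner are unchanged, so the assimilation is partial, not total.
The other alternating forms pattern the same way: /ʂ/ → [ʐ] before /ð/ (voiceless → voiced, matching voiced); /ʂ/ → [ʐ] before /g/ (voiceless → voiced, matching voiced) — only voicing changes, and always toward the following segment.
Since the segment that changes precedes the conditioning segment, the assimilation is regressive.

regressive voicing assimilation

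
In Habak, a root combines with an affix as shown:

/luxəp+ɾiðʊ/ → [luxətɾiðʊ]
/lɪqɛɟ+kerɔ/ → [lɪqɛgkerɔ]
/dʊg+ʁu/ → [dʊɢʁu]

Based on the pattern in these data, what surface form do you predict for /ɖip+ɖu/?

[ɖiʈɖu]

The data show regressive place assimilation: /p/ → [t] before /ɾ/; /ɟ/ → [g] before /k/; /g/ → [ɢ] before /ʁ/. In each pair only place changes, matching the following consonant, while manner and voice stay constant.
/p/ is a voiceless bilabial stop. The following trigger /ɖ/ is retroflex, so /p/ must become retroflex as well.
A voiceless retroflex stop is [ʈ], so the surface segment is [ʈ].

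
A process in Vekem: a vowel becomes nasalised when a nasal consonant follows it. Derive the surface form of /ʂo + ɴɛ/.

The vowel /o/ is adjacent to the following nasal /ɴ/, so it acquires [+nasal] and surfaces as [õ].

[ʂõɴɛ]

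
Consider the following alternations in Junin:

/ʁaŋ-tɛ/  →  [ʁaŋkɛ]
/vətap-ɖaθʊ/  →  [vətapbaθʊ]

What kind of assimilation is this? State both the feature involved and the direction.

Comparing underlying and surface forms, /t/ → [k] is the alternation; the neighbouring /ŋ/ is constant.
The change alveolar → velar matches the place of the preceding /ŋ/, identifying this as place assimilation.
Manner and voice are unchanged, so the assimilation is partial, not total.
The other alternating form patterns the same way: /ɖ/ → [b] after /p/ (retroflex → bilabial, matching bilabial) — only place changes, and always toward the preceding segment.
Since the segment that changes follows the conditioning segment, the assimilation is progressive.

progressive place assimilation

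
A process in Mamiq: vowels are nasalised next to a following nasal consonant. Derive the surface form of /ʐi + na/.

The vowel /i/ is adjacent to the following nasal /n/, so it acquires [+nasal] and surfaces as [ĩ].

[ʐĩna]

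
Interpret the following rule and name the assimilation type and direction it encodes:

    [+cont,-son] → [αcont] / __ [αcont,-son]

regressive manner assimilation

The shared variable α links the value of [cont] on the target to that of the neighbouring obstruent. [cont] distinguishes stops from fricatives — a manner-of-articulation feature — so this is manner assimilation.
The conditioning segment sits to the right of the focus bar, meaning the trigger follows the segment that changes — regressive assimilation.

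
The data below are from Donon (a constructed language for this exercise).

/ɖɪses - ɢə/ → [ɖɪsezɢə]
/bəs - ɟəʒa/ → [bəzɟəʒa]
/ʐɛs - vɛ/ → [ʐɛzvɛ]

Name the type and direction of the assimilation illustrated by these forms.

regressive voicing assimilation

Underlying /s/ is realised as [z] next to /ɢ/; /ɢ/ itself does not change.
/s/ is voiceless while /ɢ/ is voiced; the output [z] is voiced, matching the trigger — so the feature that spreads is voicing.
Place and manner are unchanged, so the assimilation is partial, not total.
The other alternating forms pattern the same way: /s/ → [z] before /ɟ/ (voiceless → voiced, matching voiced); /s/ → [z] before /v/ (voiceless → voiced, matching voiced) — only voicing changes, and always toward the following segment.
Since the segment that changes precedes the conditioning segment, the assimilation is regressive.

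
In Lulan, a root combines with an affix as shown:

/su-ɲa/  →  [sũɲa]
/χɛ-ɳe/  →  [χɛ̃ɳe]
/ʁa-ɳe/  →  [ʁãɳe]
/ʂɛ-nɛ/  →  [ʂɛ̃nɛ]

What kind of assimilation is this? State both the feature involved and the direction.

regressive nasality assimilation (vowel nasalisation)

The vowel /u/ surfaces as nasalised [ũ] next to the following nasal /ɲ/ — it has acquired the [+nasal] feature of its neighbour.
The other forms show the same pattern: /ɛ/ → [ɛ̃] before /ɳ/; /a/ → [ã] before /ɳ/; /ɛ/ → [ɛ̃] before /n/ — each time a vowel is nasalised next to a following nasal.
Because the conditioning nasal is to the right of the vowel that changes, the process is regressive (anticipatory).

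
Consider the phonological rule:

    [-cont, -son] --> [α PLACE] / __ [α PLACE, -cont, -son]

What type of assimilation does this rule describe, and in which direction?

regressive place assimilation

The shared variable α links the value of the place features (abbreviated [PLACE]) on the target to the same value on the neighbouring segment, so place is the feature that assimilates.
The conditioning segment sits to the right of the focus bar, meaning the trigger follows the segment that changes — regressive assimilation.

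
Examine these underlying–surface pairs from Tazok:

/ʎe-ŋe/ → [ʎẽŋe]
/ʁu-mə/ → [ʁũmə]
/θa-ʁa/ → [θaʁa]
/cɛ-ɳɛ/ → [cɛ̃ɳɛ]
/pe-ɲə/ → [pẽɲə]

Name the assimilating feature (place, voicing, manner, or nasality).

The vowel /e/ surfaces as nasalised [ẽ] next to the following nasal /ŋ/ — it has acquired the [+nasal] feature of its neighbour.
Likewise in the remaining data: /u/ → [ũ] before /m/; /ɛ/ → [ɛ̃] before /ɳ/; /e/ → [ẽ] before /ɲ/ — each time a vowel is nasalised next to a following nasal.
No change occurs in [θaʁa] because the vowel at the boundary is adjacent to an oral consonant, not a nasal (/a/ next to /ʁ/).

nasality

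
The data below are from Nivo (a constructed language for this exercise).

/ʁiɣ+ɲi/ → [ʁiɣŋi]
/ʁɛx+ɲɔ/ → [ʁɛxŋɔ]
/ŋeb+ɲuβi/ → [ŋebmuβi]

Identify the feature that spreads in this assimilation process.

place

Comparing underlying and surface forms, /ɲ/ → [ŋ] is the alternation; the neighbouring /ɣ/ is constant.
/ɲ/ is palatal while /ɣ/ is velar; the output [ŋ] is velar, matching the trigger — so the feature that spreads is place.
The same holds elsewhere in the data: /ɲ/ → [ŋ] after /x/ (palatal → velar, matching velar); /ɲ/ → [m] after /b/ (palatal → bilabial, matching bilabial) — only place changes, and always toward the preceding segment.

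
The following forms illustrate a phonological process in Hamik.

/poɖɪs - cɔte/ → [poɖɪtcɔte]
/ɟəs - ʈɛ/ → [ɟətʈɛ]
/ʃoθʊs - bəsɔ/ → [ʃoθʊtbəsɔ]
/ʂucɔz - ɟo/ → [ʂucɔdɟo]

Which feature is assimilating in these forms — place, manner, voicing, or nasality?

manner

The segment that alternates is /s/, which surfaces as [t] when adjacent to /c/.
/s/ is a fricative while /c/ is a stop; the output [t] is a stop, matching the trigger — so the feature that spreads is manner.
Checking the remaining alternations: /s/ → [t] before /ʈ/ (fricative → stop, matching a stop); /s/ → [t] before /b/ (fricative → stop, matching a stop); /z/ → [d] before /ɟ/ (fricative → stop, matching a stop) — only manner changes, and always toward the following segment.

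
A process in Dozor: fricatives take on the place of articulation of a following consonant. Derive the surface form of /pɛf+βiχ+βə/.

/f/ is a voiceless labiodental fricative. The following trigger /β/ is bilabial, so /f/ must become bilabial as well.
A voiceless bilabial fricative is [ɸ], so the surface segment is [ɸ].
The same rule applies at the second boundary: /χ/ → [ɸ] next to /β/.

[pɛɸβiɸβə]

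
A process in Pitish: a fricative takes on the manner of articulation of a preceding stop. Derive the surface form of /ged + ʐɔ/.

/ʐ/ is a voiced retroflex fricative. The preceding trigger /d/ is a stop, so /ʐ/ must become a stop as well.
The voiced retroflex stop is [ɖ], so /ʐ/ → [ɖ].

[gedɖɔ]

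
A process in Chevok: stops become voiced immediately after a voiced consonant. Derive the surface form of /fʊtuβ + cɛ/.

The rule targets /c/ (voiceless palatal stop), which sits after the trigger /β/ (voiced).
A voiced palatal stop is [ɟ], so the surface segment is [ɟ].

[fʊtuβɟɛ]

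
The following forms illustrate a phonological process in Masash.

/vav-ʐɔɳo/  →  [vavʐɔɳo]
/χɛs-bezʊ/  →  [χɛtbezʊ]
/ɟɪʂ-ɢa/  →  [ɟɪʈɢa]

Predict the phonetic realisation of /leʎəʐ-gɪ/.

[leʎəɖgɪ]

The data show regressive manner assimilation: /s/ → [t] before /b/; /ʂ/ → [ʈ] before /ɢ/. In each pair only manner changes, matching the following consonant, while place and voice stay constant.
Nothing changes in [vavʐɔɳo]: there the adjacent consonants already agree in manner (/v/ and /ʐ/ are both fricatives), so this form is consistent with the same rule.
The rule targets /ʐ/ (voiced retroflex fricative), which sits before the trigger /g/ (stop).
The voiced retroflex stop is [ɖ], so /ʐ/ → [ɖ].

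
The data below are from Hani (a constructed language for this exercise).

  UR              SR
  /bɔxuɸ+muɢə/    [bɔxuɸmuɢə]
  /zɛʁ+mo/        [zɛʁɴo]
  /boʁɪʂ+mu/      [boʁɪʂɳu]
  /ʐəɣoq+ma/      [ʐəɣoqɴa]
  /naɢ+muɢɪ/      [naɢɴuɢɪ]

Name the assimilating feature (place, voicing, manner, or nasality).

place

Comparing underlying and surface forms, /m/ → [ɴ] is the alternation; the neighbouring /ʁ/ is constant.
/m/ is bilabial while /ʁ/ is uvular; the output [ɴ] is uvular, matching the trigger — so the feature that spreads is place.
Checking the remaining alternations: /m/ → [ɳ] after /ʂ/ (bilabial → retroflex, matching retroflex); /m/ → [ɴ] after /q/ (bilabial → uvular, matching uvular); /m/ → [ɴ] after /ɢ/ (bilabial → uvular, matching uvular) — only place changes, and always toward the preceding segment.
No alternation appears in [bɔxuɸmuɢə]: there the adjacent consonants already agree in place (/m/ and /ɸ/ are both bilabial), so this form is consistent with the same rule.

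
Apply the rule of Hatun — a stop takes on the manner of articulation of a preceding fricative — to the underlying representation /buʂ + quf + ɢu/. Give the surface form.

[buʂχufʁu]

The rule targets /q/ (voiceless uvular stop), which sits after the trigger /ʂ/ (fricative).
The voiceless uvular fricative is [χ], so /q/ → [χ].
At the second juncture, /ɢ/ likewise becomes [ʁ] adjacent to /f/.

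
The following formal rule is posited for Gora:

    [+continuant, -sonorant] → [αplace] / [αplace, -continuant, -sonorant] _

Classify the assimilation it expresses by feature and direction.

progressive place assimilation

The shared variable α links the value of the place features (abbreviated [place]) on the target to the same value on the neighbouring segment, so place is the feature that assimilates.
Since the environment is written before the underscore, the trigger precedes the target; the direction is progressive.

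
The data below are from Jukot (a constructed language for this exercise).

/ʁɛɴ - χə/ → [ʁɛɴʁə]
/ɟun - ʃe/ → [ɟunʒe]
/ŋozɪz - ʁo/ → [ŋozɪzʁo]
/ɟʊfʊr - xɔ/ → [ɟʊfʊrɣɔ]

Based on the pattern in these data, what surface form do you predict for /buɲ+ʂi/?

The data show progressive voicing assimilation: /χ/ → [ʁ] after /ɴ/; /ʃ/ → [ʒ] after /n/; /x/ → [ɣ] after /r/. In each pair only voicing changes, matching the preceding consonant, while place and manner stay constant.
Nothing changes in [ŋozɪzʁo]: there the adjacent consonants already agree in voicing (/ʁ/ and /z/ are both voiced), so this form is consistent with the same rule.
The rule targets /ʂ/ (voiceless retroflex fricative), which sits after the trigger /ɲ/ (voiced).
The voiced retroflex fricative is [ʐ], so /ʂ/ → [ʐ].

[buɲʐi]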